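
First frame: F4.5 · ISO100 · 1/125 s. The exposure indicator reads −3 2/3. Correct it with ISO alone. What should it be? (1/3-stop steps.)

ISO 1250

Underexposed by 3 2/3 stops → need 3 2/3 stops brighter.
ISO: 100 → 125 → 160 → 200 → 250 → 320 → 400 → 500 → 640 → 800 → 1000 → 1250.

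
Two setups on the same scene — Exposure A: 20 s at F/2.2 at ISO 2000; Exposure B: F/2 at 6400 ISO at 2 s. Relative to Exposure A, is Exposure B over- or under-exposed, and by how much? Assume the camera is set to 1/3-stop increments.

1 1/3 stops darker

Aperture: f/2.2 → f/2 — 1/3 stop larger aperture (brighter).
Shutter speed: 20 → 15 → 13 → 10 → 8 → 6 → 5 → 4 → 3.2 → 2.5 → 2 — 3 1/3 stops faster (darker).
ISO: 2000 → 2500 → 3200 → 4000 → 5000 → 6400 — 1 2/3 stops higher (brighter).
Net: +1/3 −3 1/3 +1 2/3 = −1 1/3 stops.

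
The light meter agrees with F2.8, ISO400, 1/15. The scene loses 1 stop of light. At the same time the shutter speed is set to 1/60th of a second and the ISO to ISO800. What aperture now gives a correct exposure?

f/1.4

Scene light: 1 stop darker.
Shutter speed: 1/15 → 1/30 → 1/60 — 2 stops faster (darker).
ISO: 400 → 800 — 1 stop higher (brighter).
Net so far: 2 stops darker. Aperture: f/2.8 → f/2 → f/1.4.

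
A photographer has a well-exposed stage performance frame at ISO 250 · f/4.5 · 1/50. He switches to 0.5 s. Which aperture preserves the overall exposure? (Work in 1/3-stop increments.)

Shutter speed: 1/50 → 1/40 → 1/30 → 1/25 → 1/20 → 1/15 → 1/13 → 1/10 → 1/8 → 1/6 → 1/5 → 1/4 → 0.3 → 0.4 → 0.5 — 4 2/3 stops slower (brighter).
Need 4 2/3 stops darker from the aperture: f/4.5 → f/5 → f/5.6 → f/6.3 → f/7.1 → f/8 → f/9 → f/10 → f/11 → f/13 → f/14 → f/16 → f/18 → f/20 → f/22.

f/22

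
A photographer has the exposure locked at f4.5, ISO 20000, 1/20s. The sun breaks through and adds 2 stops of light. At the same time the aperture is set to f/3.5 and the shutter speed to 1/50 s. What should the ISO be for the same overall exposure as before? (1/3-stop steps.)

ISO 8000

Scene light: 2 stops brighter.
Aperture: f/4.5 → f/4 → f/3.5 — 2/3 stop larger aperture (brighter).
Shutter speed: 1/20 → 1/25 → 1/30 → 1/40 → 1/50 — 1 1/3 stops faster (darker).
Net so far: 1 1/3 stops brighter. ISO: 20000 → 16000 → 12800 → 10000 → 8000.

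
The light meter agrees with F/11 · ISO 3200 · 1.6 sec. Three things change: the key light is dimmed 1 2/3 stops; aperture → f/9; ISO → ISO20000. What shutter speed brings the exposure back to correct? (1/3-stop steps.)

Scene light: 1 2/3 stops darker.
Aperture: f/11 → f/10 → f/9 — 2/3 stop wider (brighter).
ISO: 3200 → 4000 → 5000 → 6400 → 8000 → 10000 → 12800 → 16000 → 20000 — 2 2/3 stops raised (brighter).
Net so far: 1 2/3 stops brighter. Shutter speed: 1.6 → 1.3 → 1 → 0.8 → 0.6 → 0.5.

0.5 s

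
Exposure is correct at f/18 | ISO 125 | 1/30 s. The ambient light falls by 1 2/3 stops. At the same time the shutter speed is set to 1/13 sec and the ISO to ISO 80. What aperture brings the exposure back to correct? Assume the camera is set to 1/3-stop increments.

f/13

Scene light: 1 2/3 stops darker.
Shutter speed: 1/30 → 1/25 → 1/20 → 1/15 → 1/13 — 1 1/3 stops slower (brighter).
ISO: 125 → 100 → 80 — 2/3 stop lower (darker).
Net so far: 1 stop darker. Aperture: f/18 → f/16 → f/14 → f/13.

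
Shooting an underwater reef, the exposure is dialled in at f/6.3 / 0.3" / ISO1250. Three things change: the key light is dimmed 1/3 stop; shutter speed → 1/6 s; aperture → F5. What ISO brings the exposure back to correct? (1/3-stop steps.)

Scene light: 1/3 stop darker.
Shutter speed: 0.3 → 1/4 → 1/5 → 1/6 — 1 stop faster (darker).
Aperture: f/6.3 → f/5.6 → f/5 — 2/3 stop larger aperture (brighter).
Net so far: 2/3 stop darker. ISO: 1250 → 1600 → 2000.

ISO 2000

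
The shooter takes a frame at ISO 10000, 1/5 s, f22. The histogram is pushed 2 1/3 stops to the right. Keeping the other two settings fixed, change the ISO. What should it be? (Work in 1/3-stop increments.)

Overexposed by 2 1/3 stops → need 2 1/3 stops darker.
ISO: 10000 → 8000 → 6400 → 5000 → 4000 → 3200 → 2500 → 2000.

ISO 2000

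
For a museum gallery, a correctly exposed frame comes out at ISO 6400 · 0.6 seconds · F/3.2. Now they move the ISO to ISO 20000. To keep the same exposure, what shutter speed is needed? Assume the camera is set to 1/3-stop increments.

1/5s

ISO: 6400 → 8000 → 10000 → 12800 → 16000 → 20000 — 1 2/3 stops higher (brighter).
Need 1 2/3 stops darker from the shutter speed: 0.6 → 0.5 → 0.4 → 0.3 → 1/4 → 1/5.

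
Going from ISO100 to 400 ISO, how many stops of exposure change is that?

100 → 200 → 400 — count the steps: 2 stops.

2 stops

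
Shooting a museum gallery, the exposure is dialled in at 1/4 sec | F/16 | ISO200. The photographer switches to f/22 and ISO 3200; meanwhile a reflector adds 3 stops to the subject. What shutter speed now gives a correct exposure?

Scene light: 3 stops brighter.
Aperture: f/16 → f/22 — 1 stop narrower (darker).
ISO: 200 → 400 → 800 → 1600 → 3200 — 4 stops raised (brighter).
Net so far: 6 stops brighter. Shutter speed: 1/4 → 1/8 → 1/15 → 1/30 → 1/60 → 1/125 → 1/250.

1/250s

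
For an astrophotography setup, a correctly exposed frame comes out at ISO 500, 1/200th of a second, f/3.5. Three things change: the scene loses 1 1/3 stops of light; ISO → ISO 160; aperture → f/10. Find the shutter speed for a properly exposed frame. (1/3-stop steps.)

Scene light: 1 1/3 stops darker.
ISO: 500 → 400 → 320 → 250 → 200 → 160 — 1 2/3 stops lower (darker).
Aperture: f/3.5 → f/4 → f/4.5 → f/5 → f/5.6 → f/6.3 → f/7.1 → f/8 → f/9 → f/10 — 3 stops narrower (darker).
Net so far: 6 stops darker. Shutter speed: 1/200 → 1/160 → 1/125 → 1/100 → 1/80 → 1/60 → 1/50 → 1/40 → 1/30 → 1/25 → 1/20 → 1/15 → 1/13 → 1/10 → 1/8 → 1/6 → 1/5 → 1/4 → 0.3.

0.3 s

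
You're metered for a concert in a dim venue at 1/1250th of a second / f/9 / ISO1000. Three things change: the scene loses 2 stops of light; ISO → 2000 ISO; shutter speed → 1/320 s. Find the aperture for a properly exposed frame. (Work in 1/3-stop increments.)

f/13

Scene light: 2 stops darker.
ISO: 1000 → 1250 → 1600 → 2000 — 1 stop higher (brighter).
Shutter speed: 1/1250 → 1/1000 → 1/800 → 1/640 → 1/500 → 1/400 → 1/320 — 2 stops longer (brighter).
Net so far: 1 stop brighter. Aperture: f/9 → f/10 → f/11 → f/13.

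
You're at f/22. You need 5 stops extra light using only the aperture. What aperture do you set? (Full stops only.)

Aperture: f/22 → f/16 → f/11 → f/8 → f/5.6 → f/4 — 5 stops wider (brighter).

f/4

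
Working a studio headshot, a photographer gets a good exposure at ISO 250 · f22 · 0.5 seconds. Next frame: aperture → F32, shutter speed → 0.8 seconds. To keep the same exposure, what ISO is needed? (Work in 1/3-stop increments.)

Aperture: f/22 → f/25 → f/29 → f/32 — 1 stop smaller aperture (darker).
Shutter speed: 0.5 → 0.6 → 0.8 — 2/3 stop longer (brighter).
Net change so far: 1/3 stop darker. Offset with the ISO: 250 → 320.

ISO 320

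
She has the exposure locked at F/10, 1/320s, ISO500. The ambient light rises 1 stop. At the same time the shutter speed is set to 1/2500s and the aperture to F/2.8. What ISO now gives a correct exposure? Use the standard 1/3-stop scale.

ISO 160

Scene light: 1 stop brighter.
Shutter speed: 1/320 → 1/400 → 1/500 → 1/640 → 1/800 → 1/1000 → 1/1250 → 1/1600 → 1/2000 → 1/2500 — 3 stops shorter (darker).
Aperture: f/10 → f/9 → f/8 → f/7.1 → f/6.3 → f/5.6 → f/5 → f/4.5 → f/4 → f/3.5 → f/3.2 → f/2.8 — 3 2/3 stops opened up (brighter).
Net so far: 1 2/3 stops brighter. ISO: 500 → 400 → 320 → 250 → 200 → 160.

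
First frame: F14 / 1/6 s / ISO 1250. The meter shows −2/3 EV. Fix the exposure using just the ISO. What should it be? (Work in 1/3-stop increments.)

ISO 2000

Underexposed by 2/3 stop → need 2/3 stop brighter.
ISO: 1250 → 1600 → 2000.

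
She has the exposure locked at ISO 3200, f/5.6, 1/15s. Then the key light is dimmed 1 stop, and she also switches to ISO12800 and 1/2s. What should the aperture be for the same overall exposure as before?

f/22

Scene light: 1 stop darker.
ISO: 3200 → 6400 → 12800 — 2 stops raised (brighter).
Shutter speed: 1/15 → 1/8 → 1/4 → 1/2 — 3 stops slower (brighter).
Net so far: 4 stops brighter. Aperture: f/5.6 → f/8 → f/11 → f/16 → f/22.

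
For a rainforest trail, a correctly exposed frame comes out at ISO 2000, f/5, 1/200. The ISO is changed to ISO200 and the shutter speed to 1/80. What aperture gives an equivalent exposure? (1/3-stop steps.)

ISO: 2000 → 1600 → 1250 → 1000 → 800 → 640 → 500 → 400 → 320 → 250 → 200 — 3 1/3 stops lower (darker).
Shutter speed: 1/200 → 1/160 → 1/125 → 1/100 → 1/80 — 1 1/3 stops longer (brighter).
Net change so far: 2 stops darker. Offset with the aperture: f/5 → f/4.5 → f/4 → f/3.5 → f/3.2 → f/2.8 → f/2.5.

f/2.5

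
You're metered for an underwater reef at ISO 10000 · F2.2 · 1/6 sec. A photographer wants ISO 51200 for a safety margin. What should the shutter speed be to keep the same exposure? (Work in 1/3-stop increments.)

1/30s

ISO: 10000 → 12800 → 16000 → 20000 → 25600 → 32000 → 40000 → 51200 — 2 1/3 stops higher (brighter).
Need 2 1/3 stops darker from the shutter speed: 1/6 → 1/8 → 1/10 → 1/13 → 1/15 → 1/20 → 1/25 → 1/30.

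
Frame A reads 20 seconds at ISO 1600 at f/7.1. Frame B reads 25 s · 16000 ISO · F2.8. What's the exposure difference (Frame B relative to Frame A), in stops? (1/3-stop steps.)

Aperture: f/7.1 → f/6.3 → f/5.6 → f/5 → f/4.5 → f/4 → f/3.5 → f/3.2 → f/2.8 — 2 2/3 stops opened up (brighter).
Shutter speed: 20 → 25 — 1/3 stop longer (brighter).
ISO: 1600 → 2000 → 2500 → 3200 → 4000 → 5000 → 6400 → 8000 → 10000 → 12800 → 16000 — 3 1/3 stops raised (brighter).
Net: +2 2/3 +1/3 +3 1/3 = +6 1/3 stops.

6 1/3 stops brighter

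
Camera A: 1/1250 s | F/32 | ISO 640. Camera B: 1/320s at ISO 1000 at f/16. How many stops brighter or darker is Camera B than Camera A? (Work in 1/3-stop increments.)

Aperture: f/32 → f/29 → f/25 → f/22 → f/20 → f/18 → f/16 — 2 stops opened up (brighter).
Shutter speed: 1/1250 → 1/1000 → 1/800 → 1/640 → 1/500 → 1/400 → 1/320 — 2 stops slower (brighter).
ISO: 640 → 800 → 1000 — 2/3 stop raised (brighter).
Net: +2 +2 +2/3 = +4 2/3 stops.

4 2/3 stops brighter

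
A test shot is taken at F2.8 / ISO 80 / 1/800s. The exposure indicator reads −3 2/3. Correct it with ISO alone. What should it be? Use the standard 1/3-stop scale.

Underexposed by 3 2/3 stops → need 3 2/3 stops brighter.
ISO: 80 → 100 → 125 → 160 → 200 → 250 → 320 → 400 → 500 → 640 → 800 → 1000.

ISO 1000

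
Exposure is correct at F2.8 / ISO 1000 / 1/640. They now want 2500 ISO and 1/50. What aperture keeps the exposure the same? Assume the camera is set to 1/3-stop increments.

f/16

ISO: 1000 → 1250 → 1600 → 2000 → 2500 — 1 1/3 stops higher (brighter).
Shutter speed: 1/640 → 1/500 → 1/400 → 1/320 → 1/250 → 1/200 → 1/160 → 1/125 → 1/100 → 1/80 → 1/60 → 1/50 — 3 2/3 stops slower (brighter).
Net change so far: 5 stops brighter. Offset with the aperture: f/2.8 → f/3.2 → f/3.5 → f/4 → f/4.5 → f/5 → f/5.6 → f/6.3 → f/7.1 → f/8 → f/9 → f/10 → f/11 → f/13 → f/14 → f/16.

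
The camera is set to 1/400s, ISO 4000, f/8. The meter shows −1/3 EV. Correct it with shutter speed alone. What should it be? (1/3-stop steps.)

Underexposed by 1/3 stop → need 1/3 stop brighter.
Shutter speed: 1/400 → 1/320.

1/320s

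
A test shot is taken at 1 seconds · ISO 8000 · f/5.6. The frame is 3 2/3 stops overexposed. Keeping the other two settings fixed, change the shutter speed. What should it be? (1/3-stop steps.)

1/13s

Overexposed by 3 2/3 stops → need 3 2/3 stops darker.
Shutter speed: 1 → 0.8 → 0.6 → 0.5 → 0.4 → 0.3 → 1/4 → 1/5 → 1/6 → 1/8 → 1/10 → 1/13.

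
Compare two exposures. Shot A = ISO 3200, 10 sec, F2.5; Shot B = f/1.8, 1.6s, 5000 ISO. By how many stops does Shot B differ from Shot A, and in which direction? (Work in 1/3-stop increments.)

1 stop darker

Aperture: f/2.5 → f/2.2 → f/2 → f/1.8 — 1 stop wider (brighter).
Shutter speed: 10 → 8 → 6 → 5 → 4 → 3.2 → 2.5 → 2 → 1.6 — 2 2/3 stops faster (darker).
ISO: 3200 → 4000 → 5000 — 2/3 stop higher (brighter).
Net: +1 −2 2/3 +2/3 = −1 stop.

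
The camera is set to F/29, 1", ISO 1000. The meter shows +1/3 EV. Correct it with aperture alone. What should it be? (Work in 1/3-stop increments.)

f/32

Overexposed by 1/3 stop → need 1/3 stop darker.
Aperture: f/29 → f/32.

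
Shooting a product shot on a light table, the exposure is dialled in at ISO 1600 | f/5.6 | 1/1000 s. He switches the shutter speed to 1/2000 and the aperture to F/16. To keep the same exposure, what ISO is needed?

ISO 25600

Shutter speed: 1/1000 → 1/2000 — 1 stop shorter (darker).
Aperture: f/5.6 → f/8 → f/11 → f/16 — 3 stops stopped down (darker).
Net change so far: 4 stops darker. Offset with the ISO: 1600 → 3200 → 6400 → 12800 → 25600.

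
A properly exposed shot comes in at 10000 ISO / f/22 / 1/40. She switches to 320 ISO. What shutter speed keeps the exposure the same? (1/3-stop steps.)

0.8 s

ISO: 10000 → 8000 → 6400 → 5000 → 4000 → 3200 → 2500 → 2000 → 1600 → 1250 → 1000 → 800 → 640 → 500 → 400 → 320 — 5 stops dropped (darker).
Need 5 stops brighter from the shutter speed: 1/40 → 1/30 → 1/25 → 1/20 → 1/15 → 1/13 → 1/10 → 1/8 → 1/6 → 1/5 → 1/4 → 0.3 → 0.4 → 0.5 → 0.6 → 0.8.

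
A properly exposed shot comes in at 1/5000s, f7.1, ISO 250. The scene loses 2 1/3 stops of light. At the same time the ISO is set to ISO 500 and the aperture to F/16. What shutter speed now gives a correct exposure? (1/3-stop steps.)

1/400s

Scene light: 2 1/3 stops darker.
ISO: 250 → 320 → 400 → 500 — 1 stop higher (brighter).
Aperture: f/7.1 → f/8 → f/9 → f/10 → f/11 → f/13 → f/14 → f/16 — 2 1/3 stops narrower (darker).
Net so far: 3 2/3 stops darker. Shutter speed: 1/5000 → 1/4000 → 1/3200 → 1/2500 → 1/2000 → 1/1600 → 1/1250 → 1/1000 → 1/800 → 1/640 → 1/500 → 1/400.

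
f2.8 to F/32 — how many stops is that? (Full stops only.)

f/2.8 → f/4 → f/5.6 → f/8 → f/11 → f/16 → f/22 → f/32 — count the steps: 7 stops.

7 stops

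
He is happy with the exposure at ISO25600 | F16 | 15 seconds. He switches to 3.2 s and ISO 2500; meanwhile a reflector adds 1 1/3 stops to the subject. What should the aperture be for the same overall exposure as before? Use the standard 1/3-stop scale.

f/3.5

Scene light: 1 1/3 stops brighter.
Shutter speed: 15 → 13 → 10 → 8 → 6 → 5 → 4 → 3.2 — 2 1/3 stops shorter (darker).
ISO: 25600 → 20000 → 16000 → 12800 → 10000 → 8000 → 6400 → 5000 → 4000 → 3200 → 2500 — 3 1/3 stops dropped (darker).
Net so far: 4 1/3 stops darker. Aperture: f/16 → f/14 → f/13 → f/11 → f/10 → f/9 → f/8 → f/7.1 → f/6.3 → f/5.6 → f/5 → f/4.5 → f/4 → f/3.5.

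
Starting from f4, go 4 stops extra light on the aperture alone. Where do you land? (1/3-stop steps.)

Aperture: f/4 → f/3.5 → f/3.2 → f/2.8 → f/2.5 → f/2.2 → f/2 → f/1.8 → f/1.6 → f/1.4 → f/1.2 → f/1.1 → f/1.0 — 4 stops larger aperture (brighter).

f/1.0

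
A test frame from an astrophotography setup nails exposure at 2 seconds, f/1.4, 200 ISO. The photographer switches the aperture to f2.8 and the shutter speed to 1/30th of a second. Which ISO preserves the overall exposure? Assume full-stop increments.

Aperture: f/1.4 → f/2 → f/2.8 — 2 stops smaller aperture (darker).
Shutter speed: 2 → 1 → 1/2 → 1/4 → 1/8 → 1/15 → 1/30 — 6 stops faster (darker).
Net change so far: 8 stops darker. Offset with the ISO: 200 → 400 → 800 → 1600 → 3200 → 6400 → 12800 → 25600 → 51200.

ISO 51200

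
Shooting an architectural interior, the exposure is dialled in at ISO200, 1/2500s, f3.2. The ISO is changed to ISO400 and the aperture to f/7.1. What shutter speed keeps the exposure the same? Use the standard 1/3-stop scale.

ISO: 200 → 250 → 320 → 400 — 1 stop higher (brighter).
Aperture: f/3.2 → f/3.5 → f/4 → f/4.5 → f/5 → f/5.6 → f/6.3 → f/7.1 — 2 1/3 stops narrower (darker).
Net change so far: 1 1/3 stops darker. Offset with the shutter speed: 1/2500 → 1/2000 → 1/1600 → 1/1250 → 1/1000.

1/1000s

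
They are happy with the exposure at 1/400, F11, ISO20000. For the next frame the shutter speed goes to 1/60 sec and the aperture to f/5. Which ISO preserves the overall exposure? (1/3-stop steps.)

ISO 640

Shutter speed: 1/400 → 1/320 → 1/250 → 1/200 → 1/160 → 1/125 → 1/100 → 1/80 → 1/60 — 2 2/3 stops slower (brighter).
Aperture: f/11 → f/10 → f/9 → f/8 → f/7.1 → f/6.3 → f/5.6 → f/5 — 2 1/3 stops wider (brighter).
Net change so far: 5 stops brighter. Offset with the ISO: 20000 → 16000 → 12800 → 10000 → 8000 → 6400 → 5000 → 4000 → 3200 → 2500 → 2000 → 1600 → 1250 → 1000 → 800 → 640.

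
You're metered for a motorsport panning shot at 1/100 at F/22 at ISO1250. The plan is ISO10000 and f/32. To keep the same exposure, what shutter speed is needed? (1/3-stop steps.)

1/400s

ISO: 1250 → 1600 → 2000 → 2500 → 3200 → 4000 → 5000 → 6400 → 8000 → 10000 — 3 stops higher (brighter).
Aperture: f/22 → f/25 → f/29 → f/32 — 1 stop stopped down (darker).
Net change so far: 2 stops brighter. Offset with the shutter speed: 1/100 → 1/125 → 1/160 → 1/200 → 1/250 → 1/320 → 1/400.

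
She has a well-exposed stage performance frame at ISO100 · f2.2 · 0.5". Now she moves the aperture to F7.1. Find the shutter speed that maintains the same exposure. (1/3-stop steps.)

Aperture: f/2.2 → f/2.5 → f/2.8 → f/3.2 → f/3.5 → f/4 → f/4.5 → f/5 → f/5.6 → f/6.3 → f/7.1 — 3 1/3 stops smaller aperture (darker).
Need 3 1/3 stops brighter from the shutter speed: 0.5 → 0.6 → 0.8 → 1 → 1.3 → 1.6 → 2 → 2.5 → 3.2 → 4 → 5.

5 s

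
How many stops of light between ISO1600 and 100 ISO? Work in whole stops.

1600 → 800 → 400 → 200 → 100 — count the steps: 4 stops.

4 stops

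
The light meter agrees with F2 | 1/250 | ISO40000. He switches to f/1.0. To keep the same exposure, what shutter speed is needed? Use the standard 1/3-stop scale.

Aperture: f/2 → f/1.8 → f/1.6 → f/1.4 → f/1.2 → f/1.1 → f/1.0 — 2 stops opened up (brighter).
Need 2 stops darker from the shutter speed: 1/250 → 1/320 → 1/400 → 1/500 → 1/640 → 1/800 → 1/1000.

1/1000s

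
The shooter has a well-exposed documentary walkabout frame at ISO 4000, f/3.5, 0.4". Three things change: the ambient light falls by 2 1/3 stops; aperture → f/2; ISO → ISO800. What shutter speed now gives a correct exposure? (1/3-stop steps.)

3.2 s

Scene light: 2 1/3 stops darker.
Aperture: f/3.5 → f/3.2 → f/2.8 → f/2.5 → f/2.2 → f/2 — 1 2/3 stops wider (brighter).
ISO: 4000 → 3200 → 2500 → 2000 → 1600 → 1250 → 1000 → 800 — 2 1/3 stops lower (darker).
Net so far: 3 stops darker. Shutter speed: 0.4 → 0.5 → 0.6 → 0.8 → 1 → 1.3 → 1.6 → 2 → 2.5 → 3.2.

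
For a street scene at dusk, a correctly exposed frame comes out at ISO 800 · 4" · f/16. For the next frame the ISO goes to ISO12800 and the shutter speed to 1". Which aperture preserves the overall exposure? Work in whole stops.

f/32

ISO: 800 → 1600 → 3200 → 6400 → 12800 — 4 stops raised (brighter).
Shutter speed: 4 → 2 → 1 — 2 stops faster (darker).
Net change so far: 2 stops brighter. Offset with the aperture: f/16 → f/22 → f/32.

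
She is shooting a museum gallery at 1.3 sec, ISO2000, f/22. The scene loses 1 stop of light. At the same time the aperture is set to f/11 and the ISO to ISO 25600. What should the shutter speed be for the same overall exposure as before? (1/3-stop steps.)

1/20s

Scene light: 1 stop darker.
Aperture: f/22 → f/20 → f/18 → f/16 → f/14 → f/13 → f/11 — 2 stops larger aperture (brighter).
ISO: 2000 → 2500 → 3200 → 4000 → 5000 → 6400 → 8000 → 10000 → 12800 → 16000 → 20000 → 25600 — 3 2/3 stops raised (brighter).
Net so far: 4 2/3 stops brighter. Shutter speed: 1.3 → 1 → 0.8 → 0.6 → 0.5 → 0.4 → 0.3 → 1/4 → 1/5 → 1/6 → 1/8 → 1/10 → 1/13 → 1/15 → 1/20.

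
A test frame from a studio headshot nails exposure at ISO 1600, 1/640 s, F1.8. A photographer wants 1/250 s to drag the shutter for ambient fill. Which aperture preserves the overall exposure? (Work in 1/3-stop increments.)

f/2.8

Shutter speed: 1/640 → 1/500 → 1/400 → 1/320 → 1/250 — 1 1/3 stops slower (brighter).
Need 1 1/3 stops darker from the aperture: f/1.8 → f/2 → f/2.2 → f/2.5 → f/2.8.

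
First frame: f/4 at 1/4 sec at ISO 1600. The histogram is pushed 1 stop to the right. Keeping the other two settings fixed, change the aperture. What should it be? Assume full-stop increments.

f/5.6

Overexposed by 1 stop → need 1 stop darker.
Aperture: f/4 → f/5.6.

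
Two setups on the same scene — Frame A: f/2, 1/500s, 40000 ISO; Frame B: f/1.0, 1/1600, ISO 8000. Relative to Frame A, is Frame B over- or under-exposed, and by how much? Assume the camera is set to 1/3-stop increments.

2 stops darker

Aperture: f/2 → f/1.8 → f/1.6 → f/1.4 → f/1.2 → f/1.1 → f/1.0 — 2 stops larger aperture (brighter).
Shutter speed: 1/500 → 1/640 → 1/800 → 1/1000 → 1/1250 → 1/1600 — 1 2/3 stops shorter (darker).
ISO: 40000 → 32000 → 25600 → 20000 → 16000 → 12800 → 10000 → 8000 — 2 1/3 stops lower (darker).
Net: +2 −1 2/3 −2 1/3 = −2 stops.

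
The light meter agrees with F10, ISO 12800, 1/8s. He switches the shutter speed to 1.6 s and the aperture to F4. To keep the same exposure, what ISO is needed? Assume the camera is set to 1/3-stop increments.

Shutter speed: 1/8 → 1/6 → 1/5 → 1/4 → 0.3 → 0.4 → 0.5 → 0.6 → 0.8 → 1 → 1.3 → 1.6 — 3 2/3 stops longer (brighter).
Aperture: f/10 → f/9 → f/8 → f/7.1 → f/6.3 → f/5.6 → f/5 → f/4.5 → f/4 — 2 2/3 stops opened up (brighter).
Net change so far: 6 1/3 stops brighter. Offset with the ISO: 12800 → 10000 → 8000 → 6400 → 5000 → 4000 → 3200 → 2500 → 2000 → 1600 → 1250 → 1000 → 800 → 640 → 500 → 400 → 320 → 250 → 200 → 160.

ISO 160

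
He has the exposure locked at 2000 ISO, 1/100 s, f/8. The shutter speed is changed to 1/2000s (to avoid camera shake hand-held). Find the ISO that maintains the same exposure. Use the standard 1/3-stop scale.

ISO 40000

Shutter speed: 1/100 → 1/125 → 1/160 → 1/200 → 1/250 → 1/320 → 1/400 → 1/500 → 1/640 → 1/800 → 1/1000 → 1/1250 → 1/1600 → 1/2000 — 4 1/3 stops faster (darker).
Need 4 1/3 stops brighter from the ISO: 2000 → 2500 → 3200 → 4000 → 5000 → 6400 → 8000 → 10000 → 12800 → 16000 → 20000 → 25600 → 32000 → 40000.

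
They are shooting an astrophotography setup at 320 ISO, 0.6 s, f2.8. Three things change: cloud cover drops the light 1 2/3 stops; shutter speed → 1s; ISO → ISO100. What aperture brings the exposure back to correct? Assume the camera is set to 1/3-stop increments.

f/1.1

Scene light: 1 2/3 stops darker.
Shutter speed: 0.6 → 0.8 → 1 — 2/3 stop slower (brighter).
ISO: 320 → 250 → 200 → 160 → 125 → 100 — 1 2/3 stops dropped (darker).
Net so far: 2 2/3 stops darker. Aperture: f/2.8 → f/2.5 → f/2.2 → f/2 → f/1.8 → f/1.6 → f/1.4 → f/1.2 → f/1.1.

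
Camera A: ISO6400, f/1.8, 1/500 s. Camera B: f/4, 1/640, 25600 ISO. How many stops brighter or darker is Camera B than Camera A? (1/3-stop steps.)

Aperture: f/1.8 → f/2 → f/2.2 → f/2.5 → f/2.8 → f/3.2 → f/3.5 → f/4 — 2 1/3 stops narrower (darker).
Shutter speed: 1/500 → 1/640 — 1/3 stop shorter (darker).
ISO: 6400 → 8000 → 10000 → 12800 → 16000 → 20000 → 25600 — 2 stops raised (brighter).
Net: −2 1/3 −1/3 +2 = −2/3 stops.

2/3 stop darker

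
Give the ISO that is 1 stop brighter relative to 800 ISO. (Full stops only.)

ISO: 800 → 1600 — 1 stop raised (brighter).

ISO 1600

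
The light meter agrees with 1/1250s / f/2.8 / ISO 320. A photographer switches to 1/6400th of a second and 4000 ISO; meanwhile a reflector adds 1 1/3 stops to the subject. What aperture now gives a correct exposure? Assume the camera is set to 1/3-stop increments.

f/7.1

Scene light: 1 1/3 stops brighter.
Shutter speed: 1/1250 → 1/1600 → 1/2000 → 1/2500 → 1/3200 → 1/4000 → 1/5000 → 1/6400 — 2 1/3 stops faster (darker).
ISO: 320 → 400 → 500 → 640 → 800 → 1000 → 1250 → 1600 → 2000 → 2500 → 3200 → 4000 — 3 2/3 stops raised (brighter).
Net so far: 2 2/3 stops brighter. Aperture: f/2.8 → f/3.2 → f/3.5 → f/4 → f/4.5 → f/5 → f/5.6 → f/6.3 → f/7.1.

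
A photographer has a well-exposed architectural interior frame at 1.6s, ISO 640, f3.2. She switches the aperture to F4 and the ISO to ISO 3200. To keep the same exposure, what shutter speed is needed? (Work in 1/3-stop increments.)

Aperture: f/3.2 → f/3.5 → f/4 — 2/3 stop stopped down (darker).
ISO: 640 → 800 → 1000 → 1250 → 1600 → 2000 → 2500 → 3200 — 2 1/3 stops raised (brighter).
Net change so far: 1 2/3 stops brighter. Offset with the shutter speed: 1.6 → 1.3 → 1 → 0.8 → 0.6 → 0.5.

0.5 s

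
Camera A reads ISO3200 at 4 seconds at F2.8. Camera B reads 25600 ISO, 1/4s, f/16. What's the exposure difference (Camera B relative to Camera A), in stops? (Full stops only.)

6 stops darker

Aperture: f/2.8 → f/4 → f/5.6 → f/8 → f/11 → f/16 — 5 stops stopped down (darker).
Shutter speed: 4 → 2 → 1 → 1/2 → 1/4 — 4 stops shorter (darker).
ISO: 3200 → 6400 → 12800 → 25600 — 3 stops higher (brighter).
Net: −5 −4 +3 = −6 stops.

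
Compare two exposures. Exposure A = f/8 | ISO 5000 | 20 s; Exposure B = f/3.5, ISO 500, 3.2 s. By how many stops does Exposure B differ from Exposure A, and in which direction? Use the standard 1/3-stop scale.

Aperture: f/8 → f/7.1 → f/6.3 → f/5.6 → f/5 → f/4.5 → f/4 → f/3.5 — 2 1/3 stops opened up (brighter).
Shutter speed: 20 → 15 → 13 → 10 → 8 → 6 → 5 → 4 → 3.2 — 2 2/3 stops shorter (darker).
ISO: 5000 → 4000 → 3200 → 2500 → 2000 → 1600 → 1250 → 1000 → 800 → 640 → 500 — 3 1/3 stops dropped (darker).
Net: +2 1/3 −2 2/3 −3 1/3 = −3 2/3 stops.

3 2/3 stops darker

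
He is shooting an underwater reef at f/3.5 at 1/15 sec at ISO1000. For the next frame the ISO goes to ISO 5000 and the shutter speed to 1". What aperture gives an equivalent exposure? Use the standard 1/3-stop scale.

f/32

ISO: 1000 → 1250 → 1600 → 2000 → 2500 → 3200 → 4000 → 5000 — 2 1/3 stops raised (brighter).
Shutter speed: 1/15 → 1/13 → 1/10 → 1/8 → 1/6 → 1/5 → 1/4 → 0.3 → 0.4 → 0.5 → 0.6 → 0.8 → 1 — 4 stops slower (brighter).
Net change so far: 6 1/3 stops brighter. Offset with the aperture: f/3.5 → f/4 → f/4.5 → f/5 → f/5.6 → f/6.3 → f/7.1 → f/8 → f/9 → f/10 → f/11 → f/13 → f/14 → f/16 → f/18 → f/20 → f/22 → f/25 → f/29 → f/32.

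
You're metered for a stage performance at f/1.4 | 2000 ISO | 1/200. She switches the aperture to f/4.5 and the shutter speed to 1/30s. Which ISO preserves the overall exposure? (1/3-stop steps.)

ISO 3200

Aperture: f/1.4 → f/1.6 → f/1.8 → f/2 → f/2.2 → f/2.5 → f/2.8 → f/3.2 → f/3.5 → f/4 → f/4.5 — 3 1/3 stops stopped down (darker).
Shutter speed: 1/200 → 1/160 → 1/125 → 1/100 → 1/80 → 1/60 → 1/50 → 1/40 → 1/30 — 2 2/3 stops longer (brighter).
Net change so far: 2/3 stop darker. Offset with the ISO: 2000 → 2500 → 3200.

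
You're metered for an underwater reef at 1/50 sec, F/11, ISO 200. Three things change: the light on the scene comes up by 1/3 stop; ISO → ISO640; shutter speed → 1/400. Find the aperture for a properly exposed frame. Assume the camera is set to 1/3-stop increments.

Scene light: 1/3 stop brighter.
ISO: 200 → 250 → 320 → 400 → 500 → 640 — 1 2/3 stops raised (brighter).
Shutter speed: 1/50 → 1/60 → 1/80 → 1/100 → 1/125 → 1/160 → 1/200 → 1/250 → 1/320 → 1/400 — 3 stops faster (darker).
Net so far: 1 stop darker. Aperture: f/11 → f/10 → f/9 → f/8.

f/8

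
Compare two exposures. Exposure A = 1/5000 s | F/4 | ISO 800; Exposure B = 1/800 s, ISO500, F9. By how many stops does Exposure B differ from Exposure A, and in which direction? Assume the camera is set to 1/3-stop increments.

1/3 stop darker

Aperture: f/4 → f/4.5 → f/5 → f/5.6 → f/6.3 → f/7.1 → f/8 → f/9 — 2 1/3 stops stopped down (darker).
Shutter speed: 1/5000 → 1/4000 → 1/3200 → 1/2500 → 1/2000 → 1/1600 → 1/1250 → 1/1000 → 1/800 — 2 2/3 stops longer (brighter).
ISO: 800 → 640 → 500 — 2/3 stop lower (darker).
Net: −2 1/3 +2 2/3 −2/3 = −1/3 stops.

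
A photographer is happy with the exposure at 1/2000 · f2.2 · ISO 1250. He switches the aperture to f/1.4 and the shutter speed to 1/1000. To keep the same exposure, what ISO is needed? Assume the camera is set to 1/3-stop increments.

Aperture: f/2.2 → f/2 → f/1.8 → f/1.6 → f/1.4 — 1 1/3 stops larger aperture (brighter).
Shutter speed: 1/2000 → 1/1600 → 1/1250 → 1/1000 — 1 stop longer (brighter).
Net change so far: 2 1/3 stops brighter. Offset with the ISO: 1250 → 1000 → 800 → 640 → 500 → 400 → 320 → 250.

ISO 250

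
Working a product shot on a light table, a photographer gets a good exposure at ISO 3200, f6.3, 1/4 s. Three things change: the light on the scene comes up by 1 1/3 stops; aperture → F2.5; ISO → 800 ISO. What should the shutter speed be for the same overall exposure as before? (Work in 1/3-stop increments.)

1/15s

Scene light: 1 1/3 stops brighter.
Aperture: f/6.3 → f/5.6 → f/5 → f/4.5 → f/4 → f/3.5 → f/3.2 → f/2.8 → f/2.5 — 2 2/3 stops opened up (brighter).
ISO: 3200 → 2500 → 2000 → 1600 → 1250 → 1000 → 800 — 2 stops dropped (darker).
Net so far: 2 stops brighter. Shutter speed: 1/4 → 1/5 → 1/6 → 1/8 → 1/10 → 1/13 → 1/15.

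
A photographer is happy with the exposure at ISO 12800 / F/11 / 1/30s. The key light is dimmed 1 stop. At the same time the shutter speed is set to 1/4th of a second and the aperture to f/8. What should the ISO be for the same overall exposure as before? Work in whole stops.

Scene light: 1 stop darker.
Shutter speed: 1/30 → 1/15 → 1/8 → 1/4 — 3 stops slower (brighter).
Aperture: f/11 → f/8 — 1 stop larger aperture (brighter).
Net so far: 3 stops brighter. ISO: 12800 → 6400 → 3200 → 1600.

ISO 1600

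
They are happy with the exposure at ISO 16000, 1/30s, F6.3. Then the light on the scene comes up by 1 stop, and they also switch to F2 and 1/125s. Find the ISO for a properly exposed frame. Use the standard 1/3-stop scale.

Scene light: 1 stop brighter.
Aperture: f/6.3 → f/5.6 → f/5 → f/4.5 → f/4 → f/3.5 → f/3.2 → f/2.8 → f/2.5 → f/2.2 → f/2 — 3 1/3 stops wider (brighter).
Shutter speed: 1/30 → 1/40 → 1/50 → 1/60 → 1/80 → 1/100 → 1/125 — 2 stops shorter (darker).
Net so far: 2 1/3 stops brighter. ISO: 16000 → 12800 → 10000 → 8000 → 6400 → 5000 → 4000 → 3200.

ISO 3200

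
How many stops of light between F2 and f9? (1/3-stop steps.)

4 1/3 stops

f/2 → f/2.2 → f/2.5 → f/2.8 → f/3.2 → f/3.5 → f/4 → f/4.5 → f/5 → f/5.6 → f/6.3 → f/7.1 → f/8 → f/9 — count the steps: 13 third-stops = 4 1/3 stops.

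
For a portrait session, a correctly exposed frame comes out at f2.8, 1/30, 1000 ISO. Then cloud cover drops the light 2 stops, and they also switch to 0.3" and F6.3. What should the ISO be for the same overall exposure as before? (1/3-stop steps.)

ISO 2000

Scene light: 2 stops darker.
Shutter speed: 1/30 → 1/25 → 1/20 → 1/15 → 1/13 → 1/10 → 1/8 → 1/6 → 1/5 → 1/4 → 0.3 — 3 1/3 stops longer (brighter).
Aperture: f/2.8 → f/3.2 → f/3.5 → f/4 → f/4.5 → f/5 → f/5.6 → f/6.3 — 2 1/3 stops stopped down (darker).
Net so far: 1 stop darker. ISO: 1000 → 1250 → 1600 → 2000.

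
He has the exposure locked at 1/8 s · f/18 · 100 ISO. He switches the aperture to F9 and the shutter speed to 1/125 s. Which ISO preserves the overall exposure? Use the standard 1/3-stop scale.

ISO 400

Aperture: f/18 → f/16 → f/14 → f/13 → f/11 → f/10 → f/9 — 2 stops larger aperture (brighter).
Shutter speed: 1/8 → 1/10 → 1/13 → 1/15 → 1/20 → 1/25 → 1/30 → 1/40 → 1/50 → 1/60 → 1/80 → 1/100 → 1/125 — 4 stops faster (darker).
Net change so far: 2 stops darker. Offset with the ISO: 100 → 125 → 160 → 200 → 250 → 320 → 400.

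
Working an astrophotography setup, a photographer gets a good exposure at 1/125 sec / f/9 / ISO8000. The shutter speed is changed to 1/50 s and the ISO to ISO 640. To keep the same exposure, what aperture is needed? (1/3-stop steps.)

Shutter speed: 1/125 → 1/100 → 1/80 → 1/60 → 1/50 — 1 1/3 stops slower (brighter).
ISO: 8000 → 6400 → 5000 → 4000 → 3200 → 2500 → 2000 → 1600 → 1250 → 1000 → 800 → 640 — 3 2/3 stops dropped (darker).
Net change so far: 2 1/3 stops darker. Offset with the aperture: f/9 → f/8 → f/7.1 → f/6.3 → f/5.6 → f/5 → f/4.5 → f/4.

f/4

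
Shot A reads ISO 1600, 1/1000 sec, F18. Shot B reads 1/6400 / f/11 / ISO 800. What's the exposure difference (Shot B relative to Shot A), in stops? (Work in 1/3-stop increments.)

2 1/3 stops darker

Aperture: f/18 → f/16 → f/14 → f/13 → f/11 — 1 1/3 stops larger aperture (brighter).
Shutter speed: 1/1000 → 1/1250 → 1/1600 → 1/2000 → 1/2500 → 1/3200 → 1/4000 → 1/5000 → 1/6400 — 2 2/3 stops faster (darker).
ISO: 1600 → 1250 → 1000 → 800 — 1 stop dropped (darker).
Net: +1 1/3 −2 2/3 −1 = −2 1/3 stops.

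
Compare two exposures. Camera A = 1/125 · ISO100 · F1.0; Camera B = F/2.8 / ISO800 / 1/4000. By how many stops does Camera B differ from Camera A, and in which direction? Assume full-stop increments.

5 stops darker

Aperture: f/1.0 → f/1.4 → f/2 → f/2.8 — 3 stops narrower (darker).
Shutter speed: 1/125 → 1/250 → 1/500 → 1/1000 → 1/2000 → 1/4000 — 5 stops shorter (darker).
ISO: 100 → 200 → 400 → 800 — 3 stops higher (brighter).
Net: −3 −5 +3 = −5 stops.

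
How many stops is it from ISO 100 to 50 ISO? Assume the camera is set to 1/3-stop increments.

100 → 80 → 64 → 50 — count the steps: 3 third-stops = 1 stop.

1 stop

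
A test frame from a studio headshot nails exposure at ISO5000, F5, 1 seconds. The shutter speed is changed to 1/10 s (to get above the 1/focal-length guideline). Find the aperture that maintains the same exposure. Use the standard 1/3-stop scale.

Shutter speed: 1 → 0.8 → 0.6 → 0.5 → 0.4 → 0.3 → 1/4 → 1/5 → 1/6 → 1/8 → 1/10 — 3 1/3 stops shorter (darker).
Need 3 1/3 stops brighter from the aperture: f/5 → f/4.5 → f/4 → f/3.5 → f/3.2 → f/2.8 → f/2.5 → f/2.2 → f/2 → f/1.8 → f/1.6.

f/1.6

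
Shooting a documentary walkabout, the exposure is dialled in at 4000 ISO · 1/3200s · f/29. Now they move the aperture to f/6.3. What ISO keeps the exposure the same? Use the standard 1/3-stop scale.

ISO 200

Aperture: f/29 → f/25 → f/22 → f/20 → f/18 → f/16 → f/14 → f/13 → f/11 → f/10 → f/9 → f/8 → f/7.1 → f/6.3 — 4 1/3 stops larger aperture (brighter).
Need 4 1/3 stops darker from the ISO: 4000 → 3200 → 2500 → 2000 → 1600 → 1250 → 1000 → 800 → 640 → 500 → 400 → 320 → 250 → 200.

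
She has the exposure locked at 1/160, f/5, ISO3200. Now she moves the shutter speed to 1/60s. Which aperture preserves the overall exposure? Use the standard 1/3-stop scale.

f/8

Shutter speed: 1/160 → 1/125 → 1/100 → 1/80 → 1/60 — 1 1/3 stops slower (brighter).
Need 1 1/3 stops darker from the aperture: f/5 → f/5.6 → f/6.3 → f/7.1 → f/8.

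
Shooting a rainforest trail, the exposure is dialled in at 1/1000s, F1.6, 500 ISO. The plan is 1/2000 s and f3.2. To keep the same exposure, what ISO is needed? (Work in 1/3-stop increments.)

ISO 4000

Shutter speed: 1/1000 → 1/1250 → 1/1600 → 1/2000 — 1 stop faster (darker).
Aperture: f/1.6 → f/1.8 → f/2 → f/2.2 → f/2.5 → f/2.8 → f/3.2 — 2 stops narrower (darker).
Net change so far: 3 stops darker. Offset with the ISO: 500 → 640 → 800 → 1000 → 1250 → 1600 → 2000 → 2500 → 3200 → 4000.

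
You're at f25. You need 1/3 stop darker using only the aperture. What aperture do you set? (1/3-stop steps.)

Aperture: f/25 → f/29 — 1/3 stop stopped down (darker).

f/29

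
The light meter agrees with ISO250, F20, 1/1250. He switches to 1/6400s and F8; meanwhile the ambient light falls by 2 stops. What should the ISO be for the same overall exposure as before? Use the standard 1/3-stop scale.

Scene light: 2 stops darker.
Shutter speed: 1/1250 → 1/1600 → 1/2000 → 1/2500 → 1/3200 → 1/4000 → 1/5000 → 1/6400 — 2 1/3 stops faster (darker).
Aperture: f/20 → f/18 → f/16 → f/14 → f/13 → f/11 → f/10 → f/9 → f/8 — 2 2/3 stops larger aperture (brighter).
Net so far: 1 2/3 stops darker. ISO: 250 → 320 → 400 → 500 → 640 → 800.

ISO 800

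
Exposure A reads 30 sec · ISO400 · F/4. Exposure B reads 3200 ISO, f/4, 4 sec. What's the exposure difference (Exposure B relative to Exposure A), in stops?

Aperture: unchanged.
Shutter speed: 30 → 15 → 8 → 4 — 3 stops faster (darker).
ISO: 400 → 800 → 1600 → 3200 — 3 stops higher (brighter).
Net: −3 +3 = 0 stops.

same exposure (0 stops)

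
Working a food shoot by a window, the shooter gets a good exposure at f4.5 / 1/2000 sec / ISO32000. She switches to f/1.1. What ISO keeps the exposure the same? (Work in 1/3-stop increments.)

Aperture: f/4.5 → f/4 → f/3.5 → f/3.2 → f/2.8 → f/2.5 → f/2.2 → f/2 → f/1.8 → f/1.6 → f/1.4 → f/1.2 → f/1.1 — 4 stops opened up (brighter).
Need 4 stops darker from the ISO: 32000 → 25600 → 20000 → 16000 → 12800 → 10000 → 8000 → 6400 → 5000 → 4000 → 3200 → 2500 → 2000.

ISO 2000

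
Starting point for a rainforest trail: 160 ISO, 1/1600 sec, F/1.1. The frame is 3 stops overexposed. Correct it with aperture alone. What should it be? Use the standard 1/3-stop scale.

f/3.2

Overexposed by 3 stops → need 3 stops darker.
Aperture: f/1.1 → f/1.2 → f/1.4 → f/1.6 → f/1.8 → f/2 → f/2.2 → f/2.5 → f/2.8 → f/3.2.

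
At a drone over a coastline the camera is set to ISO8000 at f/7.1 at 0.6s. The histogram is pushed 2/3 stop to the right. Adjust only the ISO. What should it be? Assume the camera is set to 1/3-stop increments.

ISO 5000

Overexposed by 2/3 stop → need 2/3 stop darker.
ISO: 8000 → 6400 → 5000.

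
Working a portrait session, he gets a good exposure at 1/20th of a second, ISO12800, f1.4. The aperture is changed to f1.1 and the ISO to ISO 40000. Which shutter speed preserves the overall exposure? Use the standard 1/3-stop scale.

Aperture: f/1.4 → f/1.2 → f/1.1 — 2/3 stop larger aperture (brighter).
ISO: 12800 → 16000 → 20000 → 25600 → 32000 → 40000 — 1 2/3 stops raised (brighter).
Net change so far: 2 1/3 stops brighter. Offset with the shutter speed: 1/20 → 1/25 → 1/30 → 1/40 → 1/50 → 1/60 → 1/80 → 1/100.

1/100s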